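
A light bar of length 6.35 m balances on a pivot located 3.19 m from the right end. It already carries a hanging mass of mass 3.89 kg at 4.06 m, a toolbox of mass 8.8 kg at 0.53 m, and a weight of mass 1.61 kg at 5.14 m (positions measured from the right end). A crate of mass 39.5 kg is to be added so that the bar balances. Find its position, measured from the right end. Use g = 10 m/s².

x ≈ 3.62 m from the right end

About the pivot (at 3.19 m from the right end):
Hanging mass: 3.89 × 10 = 38.9 N down at 4.06 m → arm 0.87 m, τ = 38.9 × 0.87 = 33.84 N·m counterclockwise.
Toolbox: 8.8 × 10 = 88 N down at 0.53 m → arm 2.66 m, τ = 88 × 2.66 = 234.1 N·m clockwise.
Weight: 1.61 × 10 = 16.1 N down at 5.14 m → arm 1.95 m, τ = 16.1 × 1.95 = 31.4 N·m counterclockwise.
Net moment of existing loads = 168.9 N·m clockwise.
The crate weighs 39.5 × 10 = 395 N and must supply an equal counterclockwise moment, so its lever arm about the pivot is 168.9 / 395 = 0.428 m.
That puts it at 3.19 + 0.428 = 3.62 m from the right end.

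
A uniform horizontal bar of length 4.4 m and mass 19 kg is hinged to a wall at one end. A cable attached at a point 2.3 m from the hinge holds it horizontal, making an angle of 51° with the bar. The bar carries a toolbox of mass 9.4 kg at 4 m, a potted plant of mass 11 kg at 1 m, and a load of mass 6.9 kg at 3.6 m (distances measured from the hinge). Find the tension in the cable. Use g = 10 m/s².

T ≈ 645 N

About the hinge:
Beam weight: 19 × 10 = 190 N down at 2.2 m → arm 2.2 m, τ = 190 × 2.2 = 418 N·m clockwise.
Toolbox: 9.4 × 10 = 94 N down at 4 m → arm 4 m, τ = 94 × 4 = 376 N·m clockwise.
Potted plant: 11 × 10 = 110 N down at 1 m → arm 1 m, τ = 110 × 1 = 110 N·m clockwise.
Load: 6.9 × 10 = 69 N down at 3.6 m → arm 3.6 m, τ = 69 × 3.6 = 248.4 N·m clockwise.
Total clockwise load moment = 1152 N·m.
The cable tension T acts at 2.3 m; only its component perpendicular to the bar, T sinθ, produces torque. sin 51° = 0.7771.
Setting net torque to zero: T × 2.3 × 0.7771 = 1152 → T = 1152 / 1.787 = 645 N.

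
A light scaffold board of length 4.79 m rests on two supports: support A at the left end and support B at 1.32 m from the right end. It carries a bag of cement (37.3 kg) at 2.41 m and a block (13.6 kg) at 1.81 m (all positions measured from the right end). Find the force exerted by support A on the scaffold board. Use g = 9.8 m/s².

About support B:
Bag of cement: 37.3 × 9.8 = 365.5 N down at 2.41 m → arm 1.09 m, τ = 365.5 × 1.09 = 398.4 N·m counterclockwise.
Block: 13.6 × 9.8 = 133.3 N down at 1.81 m → arm 0.49 m, τ = 133.3 × 0.49 = 65.32 N·m counterclockwise.
Net load moment about support B = 463.7 N·m counterclockwise.
Reaction R at support A is upward at 4.79 m, arm 3.47 m → moment R × 3.47 clockwise.
Balancing moments: R × 3.47 = 463.7, giving R = 134 N.

R_A ≈ 134 N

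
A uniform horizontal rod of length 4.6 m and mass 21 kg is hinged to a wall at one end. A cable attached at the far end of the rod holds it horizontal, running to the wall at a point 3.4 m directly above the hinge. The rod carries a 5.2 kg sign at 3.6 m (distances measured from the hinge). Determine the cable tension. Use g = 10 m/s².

About the hinge:
Beam weight: 21 × 10 = 210 N down at 2.3 m → arm 2.3 m, τ = 210 × 2.3 = 483 N·m clockwise.
Sign: 5.2 × 10 = 52 N down at 3.6 m → arm 3.6 m, τ = 52 × 3.6 = 187.2 N·m clockwise.
Total clockwise load moment = 670.2 N·m.
The cable tension T acts at 4.6 m; only its component perpendicular to the rod, T sinθ, produces torque. sinθ = h/√(h²+d²) = 3.4/√(3.4²+4.6²) = 0.5944.
Στ = 0 ⇒ T × 4.6 × 0.5944 = 670.2 ⇒ T = 670.2 / 2.734 = 245 N.

T ≈ 245 N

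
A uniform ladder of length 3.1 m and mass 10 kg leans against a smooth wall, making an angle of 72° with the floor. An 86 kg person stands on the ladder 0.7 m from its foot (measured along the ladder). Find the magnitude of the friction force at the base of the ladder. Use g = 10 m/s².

Taking torques about the foot of the ladder:
Ladder weight 10×10 = 100 N acts at 1.55 m along the ladder; its horizontal arm is 1.55·cos72° = 0.479 m → τ = 47.9 N·m clockwise.
Person: 86×10 = 860 N at 0.7 m → arm 0.2163 m → τ = 186 N·m clockwise.
Wall normal N acts horizontally at the top; its moment arm is the height L sinθ = 3.1·sin72° = 2.948 m, counterclockwise.
For rotational equilibrium, N × 2.948 = 233.9, so N = 79.3 N.
ΣFx = 0: friction at the foot balances the wall's push, so f = N_wall = 79.3 N.

f ≈ 79.3 N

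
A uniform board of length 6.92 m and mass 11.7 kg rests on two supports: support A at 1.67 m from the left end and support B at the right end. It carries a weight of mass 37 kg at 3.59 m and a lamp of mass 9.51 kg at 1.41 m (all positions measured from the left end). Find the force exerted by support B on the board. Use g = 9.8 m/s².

Choose support A as the axis so its reaction then has zero moment arm.
Beam weight: 11.7 × 9.8 = 114.7 N down at 3.46 m → arm 1.79 m, τ = 114.7 × 1.79 = 205.3 N·m clockwise.
Weight: 37 × 9.8 = 362.6 N down at 3.59 m → arm 1.92 m, τ = 362.6 × 1.92 = 696.2 N·m clockwise.
Lamp: 9.51 × 9.8 = 93.2 N down at 1.41 m → arm 0.26 m, τ = 93.2 × 0.26 = 24.23 N·m counterclockwise.
Net load moment about support A = 877.3 N·m clockwise.
Reaction R at support B is upward at 6.92 m, arm 5.25 m → moment R × 5.25 counterclockwise.
Στ = 0 ⇒ R × 5.25 = 877.3 ⇒ R = 167 N.

R_B ≈ 167 N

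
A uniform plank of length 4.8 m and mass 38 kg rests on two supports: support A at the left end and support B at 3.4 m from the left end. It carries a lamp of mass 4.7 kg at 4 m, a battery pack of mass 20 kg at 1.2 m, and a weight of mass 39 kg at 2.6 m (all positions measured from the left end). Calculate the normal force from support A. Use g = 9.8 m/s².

Choose support B as the axis so its reaction then has zero moment arm.
Beam weight: 38 × 9.8 = 372.4 N down at 2.4 m → arm 1 m, τ = 372.4 × 1 = 372.4 N·m counterclockwise.
Lamp: 4.7 × 9.8 = 46.06 N down at 4 m → arm 0.6 m, τ = 46.06 × 0.6 = 27.64 N·m clockwise.
Battery pack: 20 × 9.8 = 196 N down at 1.2 m → arm 2.2 m, τ = 196 × 2.2 = 431.2 N·m counterclockwise.
Weight: 39 × 9.8 = 382.2 N down at 2.6 m → arm 0.8 m, τ = 382.2 × 0.8 = 305.8 N·m counterclockwise.
Net load moment about support B = 1082 N·m counterclockwise.
Reaction R at support A is upward at 0 m, arm 3.4 m → moment R × 3.4 clockwise.
Balancing moments: R × 3.4 = 1082, giving R = 318 N.

R_A ≈ 318 N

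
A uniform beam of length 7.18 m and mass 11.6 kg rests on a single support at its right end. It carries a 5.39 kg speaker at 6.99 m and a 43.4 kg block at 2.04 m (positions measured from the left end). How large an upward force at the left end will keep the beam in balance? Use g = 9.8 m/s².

Choose the right end as the axis so the unknown pivot reaction has zero arm there.
Beam weight: 11.6 × 9.8 = 113.7 N down at 3.59 m → arm 3.59 m, τ = 113.7 × 3.59 = 408.2 N·m counterclockwise.
Speaker: 5.39 × 9.8 = 52.82 N down at 6.99 m → arm 0.19 m, τ = 52.82 × 0.19 = 10.04 N·m counterclockwise.
Block: 43.4 × 9.8 = 425.3 N down at 2.04 m → arm 5.14 m, τ = 425.3 × 5.14 = 2186 N·m counterclockwise.
Net moment of the loads = 2604 N·m counterclockwise.
The upward force F acts at the left end, arm 7.18 m, giving F × 7.18 clockwise.
Balancing moments: F × 7.18 = 2604, giving F = 2604 / 7.18 = 363 N.

F ≈ 363 N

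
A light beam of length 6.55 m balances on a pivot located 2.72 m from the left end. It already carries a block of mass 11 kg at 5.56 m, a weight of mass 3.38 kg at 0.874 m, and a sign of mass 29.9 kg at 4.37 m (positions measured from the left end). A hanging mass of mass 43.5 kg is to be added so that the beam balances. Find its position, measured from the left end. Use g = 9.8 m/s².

Take moments about the pivot (at 2.72 m from the left end).
Block: 11 × 9.8 = 107.8 N down at 5.56 m → arm 2.84 m, τ = 107.8 × 2.84 = 306.2 N·m clockwise.
Weight: 3.38 × 9.8 = 33.12 N down at 0.874 m → arm 1.846 m, τ = 33.12 × 1.846 = 61.14 N·m counterclockwise.
Sign: 29.9 × 9.8 = 293 N down at 4.37 m → arm 1.65 m, τ = 293 × 1.65 = 483.4 N·m clockwise.
Net moment of existing loads = 728.5 N·m clockwise.
The hanging mass weighs 43.5 × 9.8 = 426.3 N and must supply an equal counterclockwise moment, so its lever arm about the pivot is 728.5 / 426.3 = 1.71 m.
That puts it at 2.72 − 1.71 = 1.01 m from the left end.

x ≈ 1.01 m from the left end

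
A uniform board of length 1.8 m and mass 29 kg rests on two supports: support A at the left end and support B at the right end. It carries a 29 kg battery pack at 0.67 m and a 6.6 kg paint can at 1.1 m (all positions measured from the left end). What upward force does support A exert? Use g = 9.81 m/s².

Take moments about support B.
Beam weight: 29 × 9.81 = 284.5 N down at 0.9 m → arm 0.9 m, τ = 284.5 × 0.9 = 256.1 N·m counterclockwise.
Battery pack: 29 × 9.81 = 284.5 N down at 0.67 m → arm 1.13 m, τ = 284.5 × 1.13 = 321.5 N·m counterclockwise.
Paint can: 6.6 × 9.81 = 64.75 N down at 1.1 m → arm 0.7 m, τ = 64.75 × 0.7 = 45.32 N·m counterclockwise.
Net load moment about support B = 622.9 N·m counterclockwise.
Reaction R at support A is upward at 0 m, arm 1.8 m → moment R × 1.8 clockwise.
Στ = 0 ⇒ R × 1.8 = 622.9 ⇒ R = 346 N.

R_A ≈ 346 N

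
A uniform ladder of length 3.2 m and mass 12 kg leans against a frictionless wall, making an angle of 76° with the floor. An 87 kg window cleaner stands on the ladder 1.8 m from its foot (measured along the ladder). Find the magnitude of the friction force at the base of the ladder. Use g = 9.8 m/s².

f ≈ 134 N

Sum moments about the foot of the ladder (the floor normal and friction both act there and drop out).
Ladder weight 12×9.8 = 117.6 N acts at 1.6 m along the ladder; its horizontal arm is 1.6·cos76° = 0.3871 m → τ = 45.52 N·m clockwise.
Window cleaner: 87×9.8 = 852.6 N at 1.8 m → arm 0.4355 m → τ = 371.3 N·m clockwise.
Wall normal N acts horizontally at the top; its moment arm is the height L sinθ = 3.2·sin76° = 3.105 m, counterclockwise.
Setting net torque to zero: N × 3.105 = 416.8 → N = 134 N.
ΣFx = 0: friction at the foot balances the wall's push, so f = N_wall = 134 N.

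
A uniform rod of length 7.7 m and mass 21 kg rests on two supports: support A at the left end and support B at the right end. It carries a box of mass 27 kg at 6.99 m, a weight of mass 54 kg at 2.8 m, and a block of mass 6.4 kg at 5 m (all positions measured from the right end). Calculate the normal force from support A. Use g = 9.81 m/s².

R_A ≈ 577 N

Take moments about support B.
Beam weight: 21 × 9.81 = 206 N down at 3.85 m → arm 3.85 m, τ = 206 × 3.85 = 793.1 N·m counterclockwise.
Box: 27 × 9.81 = 264.9 N down at 6.99 m → arm 6.99 m, τ = 264.9 × 6.99 = 1852 N·m counterclockwise.
Weight: 54 × 9.81 = 529.7 N down at 2.8 m → arm 2.8 m, τ = 529.7 × 2.8 = 1483 N·m counterclockwise.
Block: 6.4 × 9.81 = 62.78 N down at 5 m → arm 5 m, τ = 62.78 × 5 = 313.9 N·m counterclockwise.
Net load moment about support B = 4442 N·m counterclockwise.
Reaction R at support A is upward at 7.7 m, arm 7.7 m → moment R × 7.7 clockwise.
For rotational equilibrium, R × 7.7 = 4442, so R = 577 N.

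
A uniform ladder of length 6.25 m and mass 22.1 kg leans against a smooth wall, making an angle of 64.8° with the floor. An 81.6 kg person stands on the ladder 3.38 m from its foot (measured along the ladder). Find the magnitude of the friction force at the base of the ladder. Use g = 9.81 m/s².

f ≈ 255 N

Choose the foot of the ladder as the axis so the floor normal and friction both act there and drop out.
Ladder weight 22.1×9.81 = 216.8 N acts at 3.125 m along the ladder; its horizontal arm is 3.125·cos64.8° = 1.331 m → τ = 288.6 N·m clockwise.
Person: 81.6×9.81 = 800.5 N at 3.38 m → arm 1.439 m → τ = 1152 N·m clockwise.
Wall normal N acts horizontally at the top; its moment arm is the height L sinθ = 6.25·sin64.8° = 5.655 m, counterclockwise.
Setting net torque to zero: N × 5.655 = 1441 → N = 255 N.
ΣFx = 0: friction at the foot balances the wall's push, so f = N_wall = 255 N.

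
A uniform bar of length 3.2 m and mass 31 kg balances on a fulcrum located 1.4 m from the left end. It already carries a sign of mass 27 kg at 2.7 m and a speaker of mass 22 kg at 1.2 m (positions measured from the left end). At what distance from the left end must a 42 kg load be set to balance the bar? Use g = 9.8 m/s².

x ≈ 0.521 m from the left end

Sum moments about the fulcrum (at 1.4 m from the left end) (the support reaction has zero arm there).
Beam weight: 31 × 9.8 = 303.8 N down at 1.6 m → arm 0.2 m, τ = 303.8 × 0.2 = 60.76 N·m clockwise.
Sign: 27 × 9.8 = 264.6 N down at 2.7 m → arm 1.3 m, τ = 264.6 × 1.3 = 344 N·m clockwise.
Speaker: 22 × 9.8 = 215.6 N down at 1.2 m → arm 0.2 m, τ = 215.6 × 0.2 = 43.12 N·m counterclockwise.
Net moment of existing loads = 361.6 N·m clockwise.
The load weighs 42 × 9.8 = 411.6 N and must supply an equal counterclockwise moment, so its lever arm about the fulcrum is 361.6 / 411.6 = 0.879 m.
That puts it at 1.4 − 0.879 = 0.521 m from the left end.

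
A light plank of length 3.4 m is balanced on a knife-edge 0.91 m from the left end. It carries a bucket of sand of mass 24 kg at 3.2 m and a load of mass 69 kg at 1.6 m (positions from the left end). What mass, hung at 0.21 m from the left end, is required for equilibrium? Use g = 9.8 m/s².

m ≈ 147 kg

Choose the knife-edge (at 0.91 m from the left end) as the axis so the support reaction has zero arm there.
Bucket of sand: 24 × 9.8 = 235.2 N down at 3.2 m → arm 2.29 m, τ = 235.2 × 2.29 = 538.6 N·m clockwise.
Load: 69 × 9.8 = 676.2 N down at 1.6 m → arm 0.69 m, τ = 676.2 × 0.69 = 466.6 N·m clockwise.
Net moment of known loads = 1005 N·m clockwise.
An unknown mass m at 0.21 m has arm 0.7 m; its moment is m·g·0.7 counterclockwise.
Στ = 0 ⇒ m × 9.8 × 0.7 = 1005 ⇒ m = 1005 / (9.8 × 0.7) = 147 kg.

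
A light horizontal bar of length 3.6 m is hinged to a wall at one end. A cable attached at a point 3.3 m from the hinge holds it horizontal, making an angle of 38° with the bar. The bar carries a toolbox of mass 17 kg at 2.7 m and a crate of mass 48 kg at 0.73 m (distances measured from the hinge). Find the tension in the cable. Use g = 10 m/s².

Sum moments about the hinge (the unknown hinge reaction has zero arm there).
Toolbox: 17 × 10 = 170 N down at 2.7 m → arm 2.7 m, τ = 170 × 2.7 = 459 N·m clockwise.
Crate: 48 × 10 = 480 N down at 0.73 m → arm 0.73 m, τ = 480 × 0.73 = 350.4 N·m clockwise.
Total clockwise load moment = 809.4 N·m.
The cable tension T acts at 3.3 m; only its component perpendicular to the bar, T sinθ, produces torque. sin 38° = 0.6157.
Στ = 0 ⇒ T × 3.3 × 0.6157 = 809.4 ⇒ T = 809.4 / 2.032 = 398 N.

T ≈ 398 N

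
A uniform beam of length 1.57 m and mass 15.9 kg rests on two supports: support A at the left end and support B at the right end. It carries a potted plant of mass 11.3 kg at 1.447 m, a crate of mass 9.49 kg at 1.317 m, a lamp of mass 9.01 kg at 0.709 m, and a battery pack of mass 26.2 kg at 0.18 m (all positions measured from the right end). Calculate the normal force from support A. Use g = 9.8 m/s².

R_A ≈ 327 N

Choose support B as the axis so its reaction then has zero moment arm.
Beam weight: 15.9 × 9.8 = 155.8 N down at 0.785 m → arm 0.785 m, τ = 155.8 × 0.785 = 122.3 N·m counterclockwise.
Potted plant: 11.3 × 9.8 = 110.7 N down at 1.447 m → arm 1.447 m, τ = 110.7 × 1.447 = 160.2 N·m counterclockwise.
Crate: 9.49 × 9.8 = 93 N down at 1.317 m → arm 1.317 m, τ = 93 × 1.317 = 122.5 N·m counterclockwise.
Lamp: 9.01 × 9.8 = 88.3 N down at 0.709 m → arm 0.709 m, τ = 88.3 × 0.709 = 62.6 N·m counterclockwise.
Battery pack: 26.2 × 9.8 = 256.8 N down at 0.18 m → arm 0.18 m, τ = 256.8 × 0.18 = 46.22 N·m counterclockwise.
Net load moment about support B = 513.8 N·m counterclockwise.
Reaction R at support A is upward at 1.57 m, arm 1.57 m → moment R × 1.57 clockwise.
For rotational equilibrium, R × 1.57 = 513.8, so R = 327 N.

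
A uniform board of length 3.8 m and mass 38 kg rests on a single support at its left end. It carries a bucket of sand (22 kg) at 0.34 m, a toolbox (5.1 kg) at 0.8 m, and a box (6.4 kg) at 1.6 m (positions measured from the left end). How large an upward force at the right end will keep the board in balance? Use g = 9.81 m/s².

F ≈ 243 N

Choose the left end as the axis so the unknown pivot reaction has zero arm there.
Beam weight: 38 × 9.81 = 372.8 N down at 1.9 m → arm 1.9 m, τ = 372.8 × 1.9 = 708.3 N·m clockwise.
Bucket of sand: 22 × 9.81 = 215.8 N down at 0.34 m → arm 0.34 m, τ = 215.8 × 0.34 = 73.37 N·m clockwise.
Toolbox: 5.1 × 9.81 = 50.03 N down at 0.8 m → arm 0.8 m, τ = 50.03 × 0.8 = 40.02 N·m clockwise.
Box: 6.4 × 9.81 = 62.78 N down at 1.6 m → arm 1.6 m, τ = 62.78 × 1.6 = 100.4 N·m clockwise.
Net moment of the loads = 922.1 N·m clockwise.
The upward force F acts at the right end, arm 3.8 m, giving F × 3.8 counterclockwise.
Balancing moments: F × 3.8 = 922.1, giving F = 922.1 / 3.8 = 243 N.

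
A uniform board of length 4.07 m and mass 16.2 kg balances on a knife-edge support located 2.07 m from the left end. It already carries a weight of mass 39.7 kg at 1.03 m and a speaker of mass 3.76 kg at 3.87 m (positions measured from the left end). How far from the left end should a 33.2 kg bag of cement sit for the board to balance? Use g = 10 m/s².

Taking torques about the knife-edge support (at 2.07 m from the left end):
Beam weight: 16.2 × 10 = 162 N down at 2.035 m → arm 0.035 m, τ = 162 × 0.035 = 5.67 N·m counterclockwise.
Weight: 39.7 × 10 = 397 N down at 1.03 m → arm 1.04 m, τ = 397 × 1.04 = 412.9 N·m counterclockwise.
Speaker: 3.76 × 10 = 37.6 N down at 3.87 m → arm 1.8 m, τ = 37.6 × 1.8 = 67.68 N·m clockwise.
Net moment of existing loads = 350.9 N·m counterclockwise.
The bag of cement weighs 33.2 × 10 = 332 N and must supply an equal clockwise moment, so its lever arm about the knife-edge support is 350.9 / 332 = 1.06 m.
That puts it at 2.07 + 1.06 = 3.13 m from the left end.

x ≈ 3.13 m from the left end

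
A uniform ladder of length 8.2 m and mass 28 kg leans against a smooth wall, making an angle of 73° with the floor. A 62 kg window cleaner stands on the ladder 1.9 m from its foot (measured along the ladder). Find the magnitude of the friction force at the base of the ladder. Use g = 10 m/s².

f ≈ 86.7 N

Choose the foot of the ladder as the axis so the floor normal and friction both act there and drop out.
Ladder weight 28×10 = 280 N acts at 4.1 m along the ladder; its horizontal arm is 4.1·cos73° = 1.199 m → τ = 335.7 N·m clockwise.
Window cleaner: 62×10 = 620 N at 1.9 m → arm 0.5555 m → τ = 344.4 N·m clockwise.
Wall normal N acts horizontally at the top; its moment arm is the height L sinθ = 8.2·sin73° = 7.842 m, counterclockwise.
Στ = 0 ⇒ N × 7.842 = 680.1 ⇒ N = 86.7 N.
ΣFx = 0: friction at the foot balances the wall's push, so f = N_wall = 86.7 N.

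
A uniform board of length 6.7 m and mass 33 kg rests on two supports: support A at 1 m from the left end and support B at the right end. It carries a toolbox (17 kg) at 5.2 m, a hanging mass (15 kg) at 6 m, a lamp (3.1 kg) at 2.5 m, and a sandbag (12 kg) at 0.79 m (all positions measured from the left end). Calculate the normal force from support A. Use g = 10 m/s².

Take moments about support B.
Beam weight: 33 × 10 = 330 N down at 3.35 m → arm 3.35 m, τ = 330 × 3.35 = 1106 N·m counterclockwise.
Toolbox: 17 × 10 = 170 N down at 5.2 m → arm 1.5 m, τ = 170 × 1.5 = 255 N·m counterclockwise.
Hanging mass: 15 × 10 = 150 N down at 6 m → arm 0.7 m, τ = 150 × 0.7 = 105 N·m counterclockwise.
Lamp: 3.1 × 10 = 31 N down at 2.5 m → arm 4.2 m, τ = 31 × 4.2 = 130.2 N·m counterclockwise.
Sandbag: 12 × 10 = 120 N down at 0.79 m → arm 5.91 m, τ = 120 × 5.91 = 709.2 N·m counterclockwise.
Net load moment about support B = 2305 N·m counterclockwise.
Reaction R at support A is upward at 1 m, arm 5.7 m → moment R × 5.7 clockwise.
Balancing moments: R × 5.7 = 2305, giving R = 404 N.

R_A ≈ 404 N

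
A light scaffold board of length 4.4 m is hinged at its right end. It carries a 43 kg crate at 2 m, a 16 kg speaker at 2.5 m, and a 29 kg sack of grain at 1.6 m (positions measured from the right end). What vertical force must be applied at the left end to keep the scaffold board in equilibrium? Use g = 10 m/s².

About the right end:
Crate: 43 × 10 = 430 N down at 2 m → arm 2 m, τ = 430 × 2 = 860 N·m counterclockwise.
Speaker: 16 × 10 = 160 N down at 2.5 m → arm 2.5 m, τ = 160 × 2.5 = 400 N·m counterclockwise.
Sack of grain: 29 × 10 = 290 N down at 1.6 m → arm 1.6 m, τ = 290 × 1.6 = 464 N·m counterclockwise.
Net moment of the loads = 1724 N·m counterclockwise.
The upward force F acts at the left end, arm 4.4 m, giving F × 4.4 clockwise.
Setting net torque to zero: F × 4.4 = 1724 → F = 1724 / 4.4 = 392 N.

F ≈ 392 N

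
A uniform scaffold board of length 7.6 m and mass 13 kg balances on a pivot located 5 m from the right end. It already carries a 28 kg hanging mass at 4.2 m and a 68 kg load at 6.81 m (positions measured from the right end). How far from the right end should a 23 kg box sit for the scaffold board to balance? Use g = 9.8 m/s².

x ≈ 1.3 m from the right end

Take moments about the pivot (at 5 m from the right end).
Beam weight: 13 × 9.8 = 127.4 N down at 3.8 m → arm 1.2 m, τ = 127.4 × 1.2 = 152.9 N·m clockwise.
Hanging mass: 28 × 9.8 = 274.4 N down at 4.2 m → arm 0.8 m, τ = 274.4 × 0.8 = 219.5 N·m clockwise.
Load: 68 × 9.8 = 666.4 N down at 6.81 m → arm 1.81 m, τ = 666.4 × 1.81 = 1206 N·m counterclockwise.
Net moment of existing loads = 833.6 N·m counterclockwise.
The box weighs 23 × 9.8 = 225.4 N and must supply an equal clockwise moment, so its lever arm about the pivot is 833.6 / 225.4 = 3.7 m.
That puts it at 5 − 3.7 = 1.3 m from the right end.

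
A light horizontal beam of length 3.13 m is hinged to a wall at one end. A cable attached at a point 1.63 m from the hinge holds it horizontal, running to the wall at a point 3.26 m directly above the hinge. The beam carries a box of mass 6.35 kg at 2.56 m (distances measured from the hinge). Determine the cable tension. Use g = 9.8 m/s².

Sum moments about the hinge (the unknown hinge reaction has zero arm there).
Box: 6.35 × 9.8 = 62.23 N down at 2.56 m → arm 2.56 m, τ = 62.23 × 2.56 = 159.3 N·m clockwise.
Total clockwise load moment = 159.3 N·m.
The cable tension T acts at 1.63 m; only its component perpendicular to the beam, T sinθ, produces torque. sinθ = h/√(h²+d²) = 3.26/√(3.26²+1.63²) = 0.8944.
Στ = 0 ⇒ T × 1.63 × 0.8944 = 159.3 ⇒ T = 159.3 / 1.458 = 109 N.

T ≈ 109 N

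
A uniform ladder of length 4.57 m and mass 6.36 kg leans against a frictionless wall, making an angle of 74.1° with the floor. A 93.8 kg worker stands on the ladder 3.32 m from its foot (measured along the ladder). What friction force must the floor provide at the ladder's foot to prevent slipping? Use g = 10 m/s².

f ≈ 203 N

Sum moments about the foot of the ladder (the floor normal and friction both act there and drop out).
Ladder weight 6.36×10 = 63.6 N acts at 2.285 m along the ladder; its horizontal arm is 2.285·cos74.1° = 0.626 m → τ = 39.81 N·m clockwise.
Worker: 93.8×10 = 938 N at 3.32 m → arm 0.9095 m → τ = 853.1 N·m clockwise.
Wall normal N acts horizontally at the top; its moment arm is the height L sinθ = 4.57·sin74.1° = 4.395 m, counterclockwise.
Setting net torque to zero: N × 4.395 = 892.9 → N = 203 N.
ΣFx = 0: friction at the foot balances the wall's push, so f = N_wall = 203 N.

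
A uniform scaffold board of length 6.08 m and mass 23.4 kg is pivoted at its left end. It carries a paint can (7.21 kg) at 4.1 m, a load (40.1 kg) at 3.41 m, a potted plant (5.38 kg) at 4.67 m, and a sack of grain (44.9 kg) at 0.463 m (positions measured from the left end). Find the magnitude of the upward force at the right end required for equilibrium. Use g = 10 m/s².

Take moments about the left end.
Beam weight: 23.4 × 10 = 234 N down at 3.04 m → arm 3.04 m, τ = 234 × 3.04 = 711.4 N·m clockwise.
Paint can: 7.21 × 10 = 72.1 N down at 4.1 m → arm 4.1 m, τ = 72.1 × 4.1 = 295.6 N·m clockwise.
Load: 40.1 × 10 = 401 N down at 3.41 m → arm 3.41 m, τ = 401 × 3.41 = 1367 N·m clockwise.
Potted plant: 5.38 × 10 = 53.8 N down at 4.67 m → arm 4.67 m, τ = 53.8 × 4.67 = 251.2 N·m clockwise.
Sack of grain: 44.9 × 10 = 449 N down at 0.463 m → arm 0.463 m, τ = 449 × 0.463 = 207.9 N·m clockwise.
Net moment of the loads = 2833 N·m clockwise.
The upward force F acts at the right end, arm 6.08 m, giving F × 6.08 counterclockwise.
Στ = 0 ⇒ F × 6.08 = 2833 ⇒ F = 2833 / 6.08 = 466 N.

F ≈ 466 N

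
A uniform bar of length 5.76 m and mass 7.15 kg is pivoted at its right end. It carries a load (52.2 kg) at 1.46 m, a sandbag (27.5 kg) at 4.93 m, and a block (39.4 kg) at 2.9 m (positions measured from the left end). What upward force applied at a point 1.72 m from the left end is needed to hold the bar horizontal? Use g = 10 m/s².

Taking torques about the right end:
Beam weight: 7.15 × 10 = 71.5 N down at 2.88 m → arm 2.88 m, τ = 71.5 × 2.88 = 205.9 N·m counterclockwise.
Load: 52.2 × 10 = 522 N down at 1.46 m → arm 4.3 m, τ = 522 × 4.3 = 2245 N·m counterclockwise.
Sandbag: 27.5 × 10 = 275 N down at 4.93 m → arm 0.83 m, τ = 275 × 0.83 = 228.2 N·m counterclockwise.
Block: 39.4 × 10 = 394 N down at 2.9 m → arm 2.86 m, τ = 394 × 2.86 = 1127 N·m counterclockwise.
Net moment of the loads = 3806 N·m counterclockwise.
The upward force F acts at a point 1.72 m from the left end, arm 4.04 m, giving F × 4.04 clockwise.
Balancing moments: F × 4.04 = 3806, giving F = 3806 / 4.04 = 942 N.

F ≈ 942 N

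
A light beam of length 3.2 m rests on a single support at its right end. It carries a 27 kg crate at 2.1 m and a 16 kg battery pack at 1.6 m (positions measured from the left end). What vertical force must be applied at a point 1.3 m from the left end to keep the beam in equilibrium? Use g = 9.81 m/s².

About the right end:
Crate: 27 × 9.81 = 264.9 N down at 2.1 m → arm 1.1 m, τ = 264.9 × 1.1 = 291.4 N·m counterclockwise.
Battery pack: 16 × 9.81 = 157 N down at 1.6 m → arm 1.6 m, τ = 157 × 1.6 = 251.2 N·m counterclockwise.
Net moment of the loads = 542.6 N·m counterclockwise.
The upward force F acts at a point 1.3 m from the left end, arm 1.9 m, giving F × 1.9 clockwise.
Setting net torque to zero: F × 1.9 = 542.6 → F = 542.6 / 1.9 = 286 N.

F ≈ 286 N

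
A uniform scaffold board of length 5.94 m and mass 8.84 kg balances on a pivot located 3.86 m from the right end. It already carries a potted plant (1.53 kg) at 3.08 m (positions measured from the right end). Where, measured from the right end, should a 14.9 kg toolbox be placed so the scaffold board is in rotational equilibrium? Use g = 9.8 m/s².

x ≈ 4.47 m from the right end

Taking torques about the pivot (at 3.86 m from the right end):
Beam weight: 8.84 × 9.8 = 86.63 N down at 2.97 m → arm 0.89 m, τ = 86.63 × 0.89 = 77.1 N·m clockwise.
Potted plant: 1.53 × 9.8 = 14.99 N down at 3.08 m → arm 0.78 m, τ = 14.99 × 0.78 = 11.69 N·m clockwise.
Net moment of existing loads = 88.79 N·m clockwise.
The toolbox weighs 14.9 × 9.8 = 146 N and must supply an equal counterclockwise moment, so its lever arm about the pivot is 88.79 / 146 = 0.608 m.
That puts it at 3.86 + 0.608 = 4.47 m from the right end.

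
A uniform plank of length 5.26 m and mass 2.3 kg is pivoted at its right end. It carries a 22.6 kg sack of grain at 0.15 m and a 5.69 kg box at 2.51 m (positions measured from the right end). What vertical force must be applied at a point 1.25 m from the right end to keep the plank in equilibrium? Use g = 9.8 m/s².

F ≈ 186 N

Taking torques about the right end:
Beam weight: 2.3 × 9.8 = 22.54 N down at 2.63 m → arm 2.63 m, τ = 22.54 × 2.63 = 59.28 N·m counterclockwise.
Sack of grain: 22.6 × 9.8 = 221.5 N down at 0.15 m → arm 0.15 m, τ = 221.5 × 0.15 = 33.23 N·m counterclockwise.
Box: 5.69 × 9.8 = 55.76 N down at 2.51 m → arm 2.51 m, τ = 55.76 × 2.51 = 140 N·m counterclockwise.
Net moment of the loads = 232.5 N·m counterclockwise.
The upward force F acts at a point 1.25 m from the right end, arm 1.25 m, giving F × 1.25 clockwise.
Στ = 0 ⇒ F × 1.25 = 232.5 ⇒ F = 232.5 / 1.25 = 186 N.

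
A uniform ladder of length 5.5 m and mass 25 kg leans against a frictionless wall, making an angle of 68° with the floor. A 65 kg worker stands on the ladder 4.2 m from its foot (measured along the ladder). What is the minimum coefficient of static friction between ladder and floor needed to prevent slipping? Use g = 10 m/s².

μ_min ≈ 0.279

Taking torques about the foot of the ladder:
Ladder weight 25×10 = 250 N acts at 2.75 m along the ladder; its horizontal arm is 2.75·cos68° = 1.03 m → τ = 257.5 N·m clockwise.
Worker: 65×10 = 650 N at 4.2 m → arm 1.573 m → τ = 1022 N·m clockwise.
Wall normal N acts horizontally at the top; its moment arm is the height L sinθ = 5.5·sin68° = 5.1 m, counterclockwise.
For rotational equilibrium, N × 5.1 = 1280, so N = 251 N.
ΣFx = 0 ⇒ f = N_wall = 251 N. ΣFy = 0 ⇒ N_floor = 900 N.
μ_min = f / N_floor = 251 / 900 = 0.279.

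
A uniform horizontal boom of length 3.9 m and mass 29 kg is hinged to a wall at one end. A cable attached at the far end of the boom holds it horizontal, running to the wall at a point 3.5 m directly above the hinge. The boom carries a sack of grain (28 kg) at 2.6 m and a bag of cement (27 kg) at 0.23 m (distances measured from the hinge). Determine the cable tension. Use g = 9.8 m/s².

Sum moments about the hinge (the unknown hinge reaction has zero arm there).
Beam weight: 29 × 9.8 = 284.2 N down at 1.95 m → arm 1.95 m, τ = 284.2 × 1.95 = 554.2 N·m clockwise.
Sack of grain: 28 × 9.8 = 274.4 N down at 2.6 m → arm 2.6 m, τ = 274.4 × 2.6 = 713.4 N·m clockwise.
Bag of cement: 27 × 9.8 = 264.6 N down at 0.23 m → arm 0.23 m, τ = 264.6 × 0.23 = 60.86 N·m clockwise.
Total clockwise load moment = 1328 N·m.
The cable tension T acts at 3.9 m; only its component perpendicular to the boom, T sinθ, produces torque. sinθ = h/√(h²+d²) = 3.5/√(3.5²+3.9²) = 0.6679.
Balancing moments: T × 3.9 × 0.6679 = 1328, giving T = 1328 / 2.605 = 510 N.

T ≈ 510 N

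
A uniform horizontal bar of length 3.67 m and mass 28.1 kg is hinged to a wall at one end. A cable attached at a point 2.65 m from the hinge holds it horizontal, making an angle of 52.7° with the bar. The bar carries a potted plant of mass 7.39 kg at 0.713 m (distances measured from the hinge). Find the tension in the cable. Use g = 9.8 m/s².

Taking torques about the hinge:
Beam weight: 28.1 × 9.8 = 275.4 N down at 1.835 m → arm 1.835 m, τ = 275.4 × 1.835 = 505.4 N·m clockwise.
Potted plant: 7.39 × 9.8 = 72.42 N down at 0.713 m → arm 0.713 m, τ = 72.42 × 0.713 = 51.64 N·m clockwise.
Total clockwise load moment = 557 N·m.
The cable tension T acts at 2.65 m; only its component perpendicular to the bar, T sinθ, produces torque. sin 52.7° = 0.7955.
Balancing moments: T × 2.65 × 0.7955 = 557, giving T = 557 / 2.108 = 264 N.

T ≈ 264 N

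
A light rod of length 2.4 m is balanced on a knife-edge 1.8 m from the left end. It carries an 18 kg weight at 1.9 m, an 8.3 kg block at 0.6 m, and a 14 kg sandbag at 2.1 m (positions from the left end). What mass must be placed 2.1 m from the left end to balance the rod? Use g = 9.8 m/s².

Take moments about the knife-edge (at 1.8 m from the left end).
Weight: 18 × 9.8 = 176.4 N down at 1.9 m → arm 0.1 m, τ = 176.4 × 0.1 = 17.64 N·m clockwise.
Block: 8.3 × 9.8 = 81.34 N down at 0.6 m → arm 1.2 m, τ = 81.34 × 1.2 = 97.61 N·m counterclockwise.
Sandbag: 14 × 9.8 = 137.2 N down at 2.1 m → arm 0.3 m, τ = 137.2 × 0.3 = 41.16 N·m clockwise.
Net moment of known loads = 38.81 N·m counterclockwise.
An unknown mass m at 2.1 m has arm 0.3 m; its moment is m·g·0.3 clockwise.
Στ = 0 ⇒ m × 9.8 × 0.3 = 38.81 ⇒ m = 38.81 / (9.8 × 0.3) = 13.2 kg.

m ≈ 13.2 kg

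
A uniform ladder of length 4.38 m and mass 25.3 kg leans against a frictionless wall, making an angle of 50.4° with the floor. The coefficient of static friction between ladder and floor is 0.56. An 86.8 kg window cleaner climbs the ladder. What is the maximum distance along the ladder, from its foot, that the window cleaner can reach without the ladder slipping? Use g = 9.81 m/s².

d ≈ 3.19 m

Take moments about the foot of the ladder.
Ladder weight 25.3×9.81 = 248.2 N acts at 2.19 m along the ladder; its horizontal arm is 2.19·cos50.4° = 1.396 m → τ = 346.5 N·m clockwise.
Window cleaner weight 86.8×9.81 = 851.5 N at distance d → arm d·cos50.4° → τ = 851.5·d·0.6374 clockwise.
Wall normal N at the top has arm L sinθ = 3.375 m counterclockwise, so Στ = 0 gives N·3.375 = 346.5 + 542.7·d.
ΣFy = 0 ⇒ N_floor = 1100 N, so the maximum friction is μ_s·N_floor = 0.56×1100 = 616 N. ΣFx = 0 ⇒ N_wall = f, so at the slipping point N = 616 N.
Substituting: 616×3.375 = 346.5 + 542.7·d ⇒ d = (2079 − 346.5) / 542.7 = 3.19 m.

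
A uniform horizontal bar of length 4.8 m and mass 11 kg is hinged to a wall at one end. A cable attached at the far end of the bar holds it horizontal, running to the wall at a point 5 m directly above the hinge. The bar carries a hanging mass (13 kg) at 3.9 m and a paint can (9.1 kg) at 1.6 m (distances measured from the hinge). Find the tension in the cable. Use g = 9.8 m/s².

Choose the hinge as the axis so the unknown hinge reaction has zero arm there.
Beam weight: 11 × 9.8 = 107.8 N down at 2.4 m → arm 2.4 m, τ = 107.8 × 2.4 = 258.7 N·m clockwise.
Hanging mass: 13 × 9.8 = 127.4 N down at 3.9 m → arm 3.9 m, τ = 127.4 × 3.9 = 496.9 N·m clockwise.
Paint can: 9.1 × 9.8 = 89.18 N down at 1.6 m → arm 1.6 m, τ = 89.18 × 1.6 = 142.7 N·m clockwise.
Total clockwise load moment = 898.3 N·m.
The cable tension T acts at 4.8 m; only its component perpendicular to the bar, T sinθ, produces torque. sinθ = h/√(h²+d²) = 5/√(5²+4.8²) = 0.7214.
For rotational equilibrium, T × 4.8 × 0.7214 = 898.3, so T = 898.3 / 3.463 = 259 N.

T ≈ 259 N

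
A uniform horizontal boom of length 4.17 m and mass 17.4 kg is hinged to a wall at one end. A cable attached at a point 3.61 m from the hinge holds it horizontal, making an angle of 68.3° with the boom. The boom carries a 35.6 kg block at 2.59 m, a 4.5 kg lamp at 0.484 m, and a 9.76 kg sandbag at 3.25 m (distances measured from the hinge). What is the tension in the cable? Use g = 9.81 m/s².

Sum moments about the hinge (the unknown hinge reaction has zero arm there).
Beam weight: 17.4 × 9.81 = 170.7 N down at 2.085 m → arm 2.085 m, τ = 170.7 × 2.085 = 355.9 N·m clockwise.
Block: 35.6 × 9.81 = 349.2 N down at 2.59 m → arm 2.59 m, τ = 349.2 × 2.59 = 904.4 N·m clockwise.
Lamp: 4.5 × 9.81 = 44.15 N down at 0.484 m → arm 0.484 m, τ = 44.15 × 0.484 = 21.37 N·m clockwise.
Sandbag: 9.76 × 9.81 = 95.75 N down at 3.25 m → arm 3.25 m, τ = 95.75 × 3.25 = 311.2 N·m clockwise.
Total clockwise load moment = 1593 N·m.
The cable tension T acts at 3.61 m; only its component perpendicular to the boom, T sinθ, produces torque. sin 68.3° = 0.9291.
For rotational equilibrium, T × 3.61 × 0.9291 = 1593, so T = 1593 / 3.354 = 475 N.

T ≈ 475 N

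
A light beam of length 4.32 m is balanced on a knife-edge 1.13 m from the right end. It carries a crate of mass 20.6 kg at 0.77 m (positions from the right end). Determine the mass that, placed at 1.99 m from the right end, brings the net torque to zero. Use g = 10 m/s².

m ≈ 8.62 kg

Take moments about the knife-edge (at 1.13 m from the right end).
Crate: 20.6 × 10 = 206 N down at 0.77 m → arm 0.36 m, τ = 206 × 0.36 = 74.16 N·m clockwise.
Net moment of known loads = 74.16 N·m clockwise.
An unknown mass m at 1.99 m has arm 0.86 m; its moment is m·g·0.86 counterclockwise.
For rotational equilibrium, m × 10 × 0.86 = 74.16, so m = 74.16 / (10 × 0.86) = 8.62 kg.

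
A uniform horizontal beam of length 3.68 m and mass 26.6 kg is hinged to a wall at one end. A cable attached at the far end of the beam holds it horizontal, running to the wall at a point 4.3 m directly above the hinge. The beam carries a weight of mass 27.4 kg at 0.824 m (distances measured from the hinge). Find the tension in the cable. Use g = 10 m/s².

Take moments about the hinge.
Beam weight: 26.6 × 10 = 266 N down at 1.84 m → arm 1.84 m, τ = 266 × 1.84 = 489.4 N·m clockwise.
Weight: 27.4 × 10 = 274 N down at 0.824 m → arm 0.824 m, τ = 274 × 0.824 = 225.8 N·m clockwise.
Total clockwise load moment = 715.2 N·m.
The cable tension T acts at 3.68 m; only its component perpendicular to the beam, T sinθ, produces torque. sinθ = h/√(h²+d²) = 4.3/√(4.3²+3.68²) = 0.7598.
Στ = 0 ⇒ T × 3.68 × 0.7598 = 715.2 ⇒ T = 715.2 / 2.796 = 256 N.

T ≈ 256 N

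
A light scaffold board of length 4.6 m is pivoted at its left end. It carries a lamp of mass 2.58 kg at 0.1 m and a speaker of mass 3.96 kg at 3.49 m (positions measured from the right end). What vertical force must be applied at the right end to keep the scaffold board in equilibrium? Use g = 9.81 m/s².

Taking torques about the left end:
Lamp: 2.58 × 9.81 = 25.31 N down at 0.1 m → arm 4.5 m, τ = 25.31 × 4.5 = 113.9 N·m clockwise.
Speaker: 3.96 × 9.81 = 38.85 N down at 3.49 m → arm 1.11 m, τ = 38.85 × 1.11 = 43.12 N·m clockwise.
Net moment of the loads = 157 N·m clockwise.
The upward force F acts at the right end, arm 4.6 m, giving F × 4.6 counterclockwise.
Στ = 0 ⇒ F × 4.6 = 157 ⇒ F = 157 / 4.6 = 34.1 N.

F ≈ 34.1 N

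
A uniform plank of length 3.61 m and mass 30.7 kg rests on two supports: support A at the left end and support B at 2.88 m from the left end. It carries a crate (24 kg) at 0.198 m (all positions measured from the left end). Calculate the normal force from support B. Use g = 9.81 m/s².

Take moments about support A.
Beam weight: 30.7 × 9.81 = 301.2 N down at 1.805 m → arm 1.805 m, τ = 301.2 × 1.805 = 543.7 N·m clockwise.
Crate: 24 × 9.81 = 235.4 N down at 0.198 m → arm 0.198 m, τ = 235.4 × 0.198 = 46.61 N·m clockwise.
Net load moment about support A = 590.3 N·m clockwise.
Reaction R at support B is upward at 2.88 m, arm 2.88 m → moment R × 2.88 counterclockwise.
For rotational equilibrium, R × 2.88 = 590.3, so R = 205 N.

R_B ≈ 205 N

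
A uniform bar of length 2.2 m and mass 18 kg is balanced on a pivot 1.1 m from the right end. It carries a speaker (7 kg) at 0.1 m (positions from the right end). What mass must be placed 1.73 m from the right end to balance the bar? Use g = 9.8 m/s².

About the pivot (at 1.1 m from the right end):
Beam weight: acts at the pivot, moment arm 0 → no torque.
Speaker: 7 × 9.8 = 68.6 N down at 0.1 m → arm 1 m, τ = 68.6 × 1 = 68.6 N·m clockwise.
Net moment of known loads = 68.6 N·m clockwise.
An unknown mass m at 1.73 m has arm 0.63 m; its moment is m·g·0.63 counterclockwise.
Στ = 0 ⇒ m × 9.8 × 0.63 = 68.6 ⇒ m = 68.6 / (9.8 × 0.63) = 11.1 kg.

m ≈ 11.1 kg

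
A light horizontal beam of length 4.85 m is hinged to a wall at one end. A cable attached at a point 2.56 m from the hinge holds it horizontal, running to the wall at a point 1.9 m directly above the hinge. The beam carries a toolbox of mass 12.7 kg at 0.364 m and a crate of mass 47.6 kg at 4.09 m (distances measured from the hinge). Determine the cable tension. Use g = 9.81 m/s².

Sum moments about the hinge (the unknown hinge reaction has zero arm there).
Toolbox: 12.7 × 9.81 = 124.6 N down at 0.364 m → arm 0.364 m, τ = 124.6 × 0.364 = 45.35 N·m clockwise.
Crate: 47.6 × 9.81 = 467 N down at 4.09 m → arm 4.09 m, τ = 467 × 4.09 = 1910 N·m clockwise.
Total clockwise load moment = 1955 N·m.
The cable tension T acts at 2.56 m; only its component perpendicular to the beam, T sinθ, produces torque. sinθ = h/√(h²+d²) = 1.9/√(1.9²+2.56²) = 0.596.
Setting net torque to zero: T × 2.56 × 0.596 = 1955 → T = 1955 / 1.526 = 1280 N.

T ≈ 1280 N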